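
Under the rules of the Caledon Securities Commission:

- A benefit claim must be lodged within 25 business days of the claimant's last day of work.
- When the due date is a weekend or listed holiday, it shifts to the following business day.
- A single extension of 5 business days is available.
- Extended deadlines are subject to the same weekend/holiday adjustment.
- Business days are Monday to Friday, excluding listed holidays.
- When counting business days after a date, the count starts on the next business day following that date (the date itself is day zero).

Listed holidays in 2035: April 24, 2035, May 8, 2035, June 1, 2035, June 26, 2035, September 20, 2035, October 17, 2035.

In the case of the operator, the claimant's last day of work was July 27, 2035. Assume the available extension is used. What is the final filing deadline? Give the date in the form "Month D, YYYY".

September 7, 2035

25 business days after July 27, 2035, excluding weekends and holidays, is August 31, 2035.
August 31, 2035 (Friday) is already a business day.
The 5-business-day extension runs from August 31, 2035 to September 7, 2035.
Since September 7, 2035 is a Friday and not a holiday, the date is unchanged.
Final deadline: September 7, 2035.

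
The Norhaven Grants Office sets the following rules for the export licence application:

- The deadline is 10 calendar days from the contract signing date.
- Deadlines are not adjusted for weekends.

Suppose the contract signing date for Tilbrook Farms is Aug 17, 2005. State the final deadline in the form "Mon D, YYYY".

Aug 27, 2005

Trigger date Aug 17, 2005 + 10 calendar days = Aug 27, 2005.
No adjustment is made for weekends or holidays, so Aug 27, 2005 stands.
So the filing is due Aug 27, 2005.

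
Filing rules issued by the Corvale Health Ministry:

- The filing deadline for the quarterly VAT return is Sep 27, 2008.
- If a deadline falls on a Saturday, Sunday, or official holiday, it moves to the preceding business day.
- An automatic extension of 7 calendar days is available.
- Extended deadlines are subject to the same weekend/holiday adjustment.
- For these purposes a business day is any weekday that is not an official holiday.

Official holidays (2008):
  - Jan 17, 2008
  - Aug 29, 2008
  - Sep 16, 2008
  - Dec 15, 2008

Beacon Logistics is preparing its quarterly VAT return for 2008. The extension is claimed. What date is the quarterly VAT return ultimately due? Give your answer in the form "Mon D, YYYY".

Oct 3, 2008

The stated deadline is Sep 27, 2008.
Sep 27, 2008 falls on a Saturday. Rolling to the preceding business day gives Sep 26, 2008, a Friday.
Add the 7 calendar-day extension to Sep 26, 2008: Oct 3, 2008.
Since Oct 3, 2008 is a Friday and not a holiday, the date is unchanged.
The final due date is Oct 3, 2008.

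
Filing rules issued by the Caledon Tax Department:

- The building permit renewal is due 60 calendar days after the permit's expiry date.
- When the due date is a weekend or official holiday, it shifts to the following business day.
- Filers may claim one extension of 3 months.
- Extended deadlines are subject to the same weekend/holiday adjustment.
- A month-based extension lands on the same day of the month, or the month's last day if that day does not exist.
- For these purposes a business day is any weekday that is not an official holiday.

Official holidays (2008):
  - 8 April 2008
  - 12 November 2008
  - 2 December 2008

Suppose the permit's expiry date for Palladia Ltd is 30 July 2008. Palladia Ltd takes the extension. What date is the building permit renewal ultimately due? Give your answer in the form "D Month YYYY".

29 December 2008

Trigger date 30 July 2008 + 60 calendar days = 28 September 2008.
28 September 2008 is a Sunday, so it moves to the next business day, 29 September 2008 (Monday).
The 3 months extension carries 29 September 2008 to 29 December 2008.
29 December 2008 is a Monday and not a listed holiday, so it stands.
So the filing is due 29 December 2008.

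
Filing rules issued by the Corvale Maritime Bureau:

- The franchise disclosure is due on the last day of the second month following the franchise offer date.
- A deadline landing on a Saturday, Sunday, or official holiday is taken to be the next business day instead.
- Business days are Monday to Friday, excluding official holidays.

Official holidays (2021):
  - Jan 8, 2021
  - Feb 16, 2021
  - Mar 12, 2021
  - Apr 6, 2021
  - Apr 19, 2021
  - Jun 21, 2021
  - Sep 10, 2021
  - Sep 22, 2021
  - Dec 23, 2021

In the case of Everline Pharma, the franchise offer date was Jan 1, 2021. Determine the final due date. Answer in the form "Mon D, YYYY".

2 months after Jan 1, 2021 is March 2021; that month ends on Mar 31, 2021.
Since Mar 31, 2021 is a Wednesday and not a holiday, the date is unchanged.
The final due date is Mar 31, 2021.

Mar 31, 2021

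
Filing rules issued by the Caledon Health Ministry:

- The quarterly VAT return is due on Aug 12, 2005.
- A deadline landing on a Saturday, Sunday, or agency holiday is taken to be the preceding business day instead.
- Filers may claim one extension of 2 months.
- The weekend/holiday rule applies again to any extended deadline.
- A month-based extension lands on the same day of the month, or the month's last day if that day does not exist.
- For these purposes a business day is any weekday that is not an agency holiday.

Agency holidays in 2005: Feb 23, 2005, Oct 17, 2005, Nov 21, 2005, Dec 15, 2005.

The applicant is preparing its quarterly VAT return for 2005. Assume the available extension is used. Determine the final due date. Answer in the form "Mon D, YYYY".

Start from the fixed due date, Aug 12, 2005.
Aug 12, 2005 is a Friday and not a listed holiday, so it stands.
Applying the 2 months extension: 2 months after Aug 12, 2005 is Oct 12, 2005.
Oct 12, 2005 is a Wednesday and not a listed holiday, so it stands.
So the filing is due Oct 12, 2005.

Oct 12, 2005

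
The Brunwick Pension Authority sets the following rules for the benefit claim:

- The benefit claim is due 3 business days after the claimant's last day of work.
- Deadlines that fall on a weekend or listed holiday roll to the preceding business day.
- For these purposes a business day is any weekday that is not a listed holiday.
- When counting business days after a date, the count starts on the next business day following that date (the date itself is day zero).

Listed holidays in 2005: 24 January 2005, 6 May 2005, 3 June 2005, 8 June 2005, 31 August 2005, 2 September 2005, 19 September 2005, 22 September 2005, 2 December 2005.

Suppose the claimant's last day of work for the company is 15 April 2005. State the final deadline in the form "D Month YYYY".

20 April 2005

Starting the day after 15 April 2005 and counting 3 business days lands on 20 April 2005.
20 April 2005 is a Wednesday and not a listed holiday, so it stands.
Final deadline: 20 April 2005.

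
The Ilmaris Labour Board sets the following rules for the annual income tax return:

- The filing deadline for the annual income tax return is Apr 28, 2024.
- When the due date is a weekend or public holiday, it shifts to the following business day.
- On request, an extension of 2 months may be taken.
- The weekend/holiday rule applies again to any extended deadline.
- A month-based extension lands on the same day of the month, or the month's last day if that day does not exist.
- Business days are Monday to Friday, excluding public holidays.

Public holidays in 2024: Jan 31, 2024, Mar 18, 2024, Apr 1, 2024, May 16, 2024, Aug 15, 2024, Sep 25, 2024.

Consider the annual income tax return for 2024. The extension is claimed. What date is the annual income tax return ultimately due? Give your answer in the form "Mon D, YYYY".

The stated deadline is Apr 28, 2024.
Apr 28, 2024 is a Sunday; the next business day is Apr 29, 2024 (Monday).
The 2 months extension carries Apr 29, 2024 to Jun 29, 2024.
Jun 29, 2024 is a Saturday, so it moves to the next business day, Jul 1, 2024 (Monday).
So the filing is due Jul 1, 2024.

Jul 1, 2024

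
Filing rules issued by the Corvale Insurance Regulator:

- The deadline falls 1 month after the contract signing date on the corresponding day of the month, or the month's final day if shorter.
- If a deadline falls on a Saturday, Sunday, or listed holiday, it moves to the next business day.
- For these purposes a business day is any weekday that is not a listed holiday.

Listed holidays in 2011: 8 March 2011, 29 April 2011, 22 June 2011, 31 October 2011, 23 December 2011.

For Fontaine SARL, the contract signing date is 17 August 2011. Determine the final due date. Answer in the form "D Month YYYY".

19 September 2011

Moving 1 month forward from 17 August 2011 on the corresponding day gives 17 September 2011.
Because 17 September 2011 is a Saturday, the deadline becomes 19 September 2011 (Monday).
Final deadline: 19 September 2011.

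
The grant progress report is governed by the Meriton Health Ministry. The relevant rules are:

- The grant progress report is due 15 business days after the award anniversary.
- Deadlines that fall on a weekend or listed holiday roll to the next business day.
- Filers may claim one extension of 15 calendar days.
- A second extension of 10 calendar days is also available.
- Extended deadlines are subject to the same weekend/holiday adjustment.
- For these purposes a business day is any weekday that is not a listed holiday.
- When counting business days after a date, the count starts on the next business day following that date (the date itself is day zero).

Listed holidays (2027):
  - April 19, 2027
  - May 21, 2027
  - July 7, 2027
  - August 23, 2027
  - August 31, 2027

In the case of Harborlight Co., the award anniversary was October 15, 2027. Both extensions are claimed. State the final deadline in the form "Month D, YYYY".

Counting 15 business days after October 15, 2027 (skipping weekends and listed holidays) reaches November 5, 2027.
November 5, 2027 (Friday) is already a business day.
Applying the 15-calendar-day extension: November 5, 2027 + 15 days = November 20, 2027.
November 20, 2027 is a Saturday, so it moves to the next business day, November 22, 2027 (Monday).
The 10-calendar-day extension moves the deadline from November 22, 2027 to December 2, 2027.
December 2, 2027 (Thursday) is already a business day.
Deadline: December 2, 2027.

December 2, 2027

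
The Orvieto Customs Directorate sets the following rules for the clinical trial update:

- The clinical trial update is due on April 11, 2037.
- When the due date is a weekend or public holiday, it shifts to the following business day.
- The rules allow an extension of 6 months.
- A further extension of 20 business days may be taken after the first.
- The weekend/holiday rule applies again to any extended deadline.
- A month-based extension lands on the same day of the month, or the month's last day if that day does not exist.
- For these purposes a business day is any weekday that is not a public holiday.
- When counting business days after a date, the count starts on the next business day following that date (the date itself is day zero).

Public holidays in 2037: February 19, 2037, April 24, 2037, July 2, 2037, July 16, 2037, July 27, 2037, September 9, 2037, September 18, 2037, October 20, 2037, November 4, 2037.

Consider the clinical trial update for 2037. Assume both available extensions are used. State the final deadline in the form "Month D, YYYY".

November 12, 2037

The stated deadline is April 11, 2037.
Because April 11, 2037 is a Saturday, the deadline becomes April 13, 2037 (Monday).
Applying the 6 months extension: 6 months after April 13, 2037 is October 13, 2037.
October 13, 2037 falls on a Tuesday, which is a business day, so no adjustment is needed.
Counting 20 further business days from October 13, 2037 reaches November 12, 2037.
November 12, 2037 is a Thursday and not a listed holiday, so it stands.
The final due date is November 12, 2037.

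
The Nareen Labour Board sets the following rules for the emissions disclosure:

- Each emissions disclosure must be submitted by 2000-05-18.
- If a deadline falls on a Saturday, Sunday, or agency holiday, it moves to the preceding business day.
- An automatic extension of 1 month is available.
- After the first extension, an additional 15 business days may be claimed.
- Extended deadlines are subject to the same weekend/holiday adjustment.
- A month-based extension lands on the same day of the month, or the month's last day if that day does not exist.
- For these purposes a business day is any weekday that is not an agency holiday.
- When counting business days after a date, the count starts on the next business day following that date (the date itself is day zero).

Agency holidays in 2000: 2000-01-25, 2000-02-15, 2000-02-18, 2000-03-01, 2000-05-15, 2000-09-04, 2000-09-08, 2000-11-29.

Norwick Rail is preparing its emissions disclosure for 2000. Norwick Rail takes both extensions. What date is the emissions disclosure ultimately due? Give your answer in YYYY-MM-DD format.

2000-07-07

The stated deadline is 2000-05-18.
Since 2000-05-18 is a Thursday and not a holiday, the date is unchanged.
Applying the 1 month extension: 1 month after 2000-05-18 is 2000-06-18.
2000-06-18 falls on a Sunday. Rolling to the preceding business day gives 2000-06-16, a Friday.
The 15-business-day extension runs from 2000-06-16 to 2000-07-07.
2000-07-07 falls on a Friday, which is a business day, so no adjustment is needed.
The final due date is 2000-07-07.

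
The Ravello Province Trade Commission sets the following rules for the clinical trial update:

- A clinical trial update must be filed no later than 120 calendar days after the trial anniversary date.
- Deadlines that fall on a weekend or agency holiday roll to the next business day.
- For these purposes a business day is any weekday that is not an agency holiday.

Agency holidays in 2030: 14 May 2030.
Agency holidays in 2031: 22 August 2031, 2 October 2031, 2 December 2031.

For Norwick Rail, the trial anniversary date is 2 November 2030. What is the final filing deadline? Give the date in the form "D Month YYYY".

3 March 2031

Trigger date 2 November 2030 + 120 calendar days = 2 March 2031.
Because 2 March 2031 is a Sunday, the deadline becomes 3 March 2031 (Monday).
So the filing is due 3 March 2031.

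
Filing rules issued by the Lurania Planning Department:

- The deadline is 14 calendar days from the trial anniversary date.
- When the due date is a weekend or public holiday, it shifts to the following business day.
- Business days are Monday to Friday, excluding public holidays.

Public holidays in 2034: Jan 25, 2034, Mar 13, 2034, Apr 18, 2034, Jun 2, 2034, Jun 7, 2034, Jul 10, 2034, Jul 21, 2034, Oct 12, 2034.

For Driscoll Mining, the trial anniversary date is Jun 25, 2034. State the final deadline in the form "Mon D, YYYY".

From Jun 25, 2034, 14 calendar days later is Jul 9, 2034.
Jul 9, 2034 is a Sunday, so it moves to the next business day, Jul 11, 2034 (Tuesday).
Deadline: Jul 11, 2034.

Jul 11, 2034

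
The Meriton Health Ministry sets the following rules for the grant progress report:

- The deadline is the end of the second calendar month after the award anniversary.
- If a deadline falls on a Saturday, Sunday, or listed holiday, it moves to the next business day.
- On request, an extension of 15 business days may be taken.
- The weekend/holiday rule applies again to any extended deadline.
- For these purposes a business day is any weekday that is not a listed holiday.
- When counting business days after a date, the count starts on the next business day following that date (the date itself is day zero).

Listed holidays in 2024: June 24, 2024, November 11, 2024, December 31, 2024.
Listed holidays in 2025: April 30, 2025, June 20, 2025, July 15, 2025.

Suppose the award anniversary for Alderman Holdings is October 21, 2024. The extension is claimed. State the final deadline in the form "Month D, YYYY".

January 22, 2025

2 months after October 21, 2024 falls in December 2024; the last day of that month is December 31, 2024.
Because December 31, 2024 is a listed holiday, the deadline becomes January 1, 2025 (Wednesday).
Counting 15 further business days from January 1, 2025 reaches January 22, 2025.
January 22, 2025 (Wednesday) is already a business day.
Final deadline: January 22, 2025.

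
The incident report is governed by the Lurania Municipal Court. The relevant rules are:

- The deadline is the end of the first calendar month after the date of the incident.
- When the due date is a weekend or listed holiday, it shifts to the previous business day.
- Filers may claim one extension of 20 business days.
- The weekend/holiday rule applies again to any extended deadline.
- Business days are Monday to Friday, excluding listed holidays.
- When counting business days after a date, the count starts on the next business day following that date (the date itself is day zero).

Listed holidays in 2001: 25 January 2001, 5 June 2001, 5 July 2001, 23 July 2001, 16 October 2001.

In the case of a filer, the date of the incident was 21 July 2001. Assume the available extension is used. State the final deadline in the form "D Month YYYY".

The first month after 21 July 2001 is August 2001, whose last day is 31 August 2001.
Since 31 August 2001 is a Friday and not a holiday, the date is unchanged.
The 20-business-day extension runs from 31 August 2001 to 28 September 2001.
28 September 2001 (Friday) is already a business day.
The final due date is 28 September 2001.

28 September 2001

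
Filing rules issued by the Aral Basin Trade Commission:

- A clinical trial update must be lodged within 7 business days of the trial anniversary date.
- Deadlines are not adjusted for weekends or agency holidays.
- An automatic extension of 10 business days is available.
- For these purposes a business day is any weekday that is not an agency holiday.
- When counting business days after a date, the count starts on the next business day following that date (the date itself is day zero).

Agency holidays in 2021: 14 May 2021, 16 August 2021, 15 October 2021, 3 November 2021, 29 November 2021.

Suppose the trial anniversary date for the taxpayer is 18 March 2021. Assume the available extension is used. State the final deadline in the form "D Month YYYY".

12 April 2021

Starting the day after 18 March 2021 and counting 7 business days lands on 29 March 2021.
No adjustment is made for weekends or holidays, so 29 March 2021 stands.
The 10-business-day extension runs from 29 March 2021 to 12 April 2021.
12 April 2021 falls on a Monday. The rules make no weekend/holiday allowance, so it remains 12 April 2021.
Final deadline: 12 April 2021.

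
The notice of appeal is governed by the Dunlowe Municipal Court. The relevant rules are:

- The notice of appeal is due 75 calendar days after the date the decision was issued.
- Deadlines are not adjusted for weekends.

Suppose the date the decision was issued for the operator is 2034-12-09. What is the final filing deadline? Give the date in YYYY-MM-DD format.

Trigger date 2034-12-09 + 75 calendar days = 2035-02-22.
2035-02-22 is a Thursday; no weekend or holiday adjustment applies.
Deadline: 2035-02-22.

2035-02-22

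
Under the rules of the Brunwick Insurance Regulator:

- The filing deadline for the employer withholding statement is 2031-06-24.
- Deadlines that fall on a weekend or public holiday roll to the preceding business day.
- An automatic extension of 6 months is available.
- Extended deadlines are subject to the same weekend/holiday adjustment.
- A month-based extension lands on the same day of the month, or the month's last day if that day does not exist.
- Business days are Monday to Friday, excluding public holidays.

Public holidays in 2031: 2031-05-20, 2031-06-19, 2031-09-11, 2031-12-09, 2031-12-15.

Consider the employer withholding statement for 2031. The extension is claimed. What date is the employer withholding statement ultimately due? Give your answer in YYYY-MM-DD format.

The stated deadline is 2031-06-24.
2031-06-24 (Tuesday) is already a business day.
The 6 months extension carries 2031-06-24 to 2031-12-24.
2031-12-24 (Wednesday) is already a business day.
So the filing is due 2031-12-24.

2031-12-24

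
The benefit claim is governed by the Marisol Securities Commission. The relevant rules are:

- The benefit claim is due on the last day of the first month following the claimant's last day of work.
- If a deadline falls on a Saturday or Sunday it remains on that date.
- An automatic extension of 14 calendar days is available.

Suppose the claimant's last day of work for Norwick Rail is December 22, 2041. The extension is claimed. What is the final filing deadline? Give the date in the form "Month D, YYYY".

1 month after December 22, 2041 falls in January 2042; the last day of that month is January 31, 2042.
January 31, 2042 is a Friday; no weekend or holiday adjustment applies.
The 14-calendar-day extension moves the deadline from January 31, 2042 to February 14, 2042.
No adjustment is made for weekends or holidays, so February 14, 2042 stands.
So the filing is due February 14, 2042.

February 14, 2042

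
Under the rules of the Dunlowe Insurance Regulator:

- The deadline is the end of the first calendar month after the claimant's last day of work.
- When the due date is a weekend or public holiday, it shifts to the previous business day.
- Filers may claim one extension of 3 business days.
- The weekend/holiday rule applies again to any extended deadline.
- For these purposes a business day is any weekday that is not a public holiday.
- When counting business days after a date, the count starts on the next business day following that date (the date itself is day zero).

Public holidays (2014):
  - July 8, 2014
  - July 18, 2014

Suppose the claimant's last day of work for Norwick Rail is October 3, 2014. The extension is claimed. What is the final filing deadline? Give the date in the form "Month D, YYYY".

1 month after October 3, 2014 falls in November 2014; the last day of that month is November 30, 2014.
November 30, 2014 is a Sunday, so it moves to the preceding business day, November 28, 2014 (Friday).
The 3-business-day extension runs from November 28, 2014 to December 3, 2014.
December 3, 2014 falls on a Wednesday, which is a business day, so no adjustment is needed.
Final deadline: December 3, 2014.

December 3, 2014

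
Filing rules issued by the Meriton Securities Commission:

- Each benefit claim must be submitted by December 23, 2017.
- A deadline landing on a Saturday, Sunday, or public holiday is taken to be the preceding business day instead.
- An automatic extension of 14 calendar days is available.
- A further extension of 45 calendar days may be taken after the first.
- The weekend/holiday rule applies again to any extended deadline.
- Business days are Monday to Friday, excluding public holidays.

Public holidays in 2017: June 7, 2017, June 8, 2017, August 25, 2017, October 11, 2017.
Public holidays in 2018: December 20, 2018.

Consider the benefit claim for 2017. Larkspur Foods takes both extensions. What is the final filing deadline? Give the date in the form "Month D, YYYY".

February 19, 2018

The stated deadline is December 23, 2017.
Because December 23, 2017 is a Saturday, the deadline becomes December 22, 2017 (Friday).
Applying the 14-calendar-day extension: December 22, 2017 + 14 days = January 5, 2018.
January 5, 2018 is a Friday and not a listed holiday, so it stands.
Applying the 45-calendar-day extension: January 5, 2018 + 45 days = February 19, 2018.
Since February 19, 2018 is a Monday and not a holiday, the date is unchanged.
The final due date is February 19, 2018.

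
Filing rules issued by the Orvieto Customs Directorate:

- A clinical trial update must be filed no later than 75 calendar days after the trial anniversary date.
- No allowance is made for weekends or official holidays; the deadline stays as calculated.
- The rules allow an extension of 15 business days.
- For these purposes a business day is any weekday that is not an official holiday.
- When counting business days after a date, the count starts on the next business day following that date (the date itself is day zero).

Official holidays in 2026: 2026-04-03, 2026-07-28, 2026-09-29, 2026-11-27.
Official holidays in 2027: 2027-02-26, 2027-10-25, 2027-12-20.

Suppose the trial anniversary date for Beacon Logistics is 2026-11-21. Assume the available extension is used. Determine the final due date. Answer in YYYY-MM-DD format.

Adding 75 calendar days to 2026-11-21 gives 2027-02-04.
2027-02-04 falls on a Thursday. The rules make no weekend/holiday allowance, so it remains 2027-02-04.
Applying the 15-business-day extension: 15 business days after 2027-02-04 is 2027-02-25.
2027-02-25 is a Thursday; no weekend or holiday adjustment applies.
So the filing is due 2027-02-25.

2027-02-25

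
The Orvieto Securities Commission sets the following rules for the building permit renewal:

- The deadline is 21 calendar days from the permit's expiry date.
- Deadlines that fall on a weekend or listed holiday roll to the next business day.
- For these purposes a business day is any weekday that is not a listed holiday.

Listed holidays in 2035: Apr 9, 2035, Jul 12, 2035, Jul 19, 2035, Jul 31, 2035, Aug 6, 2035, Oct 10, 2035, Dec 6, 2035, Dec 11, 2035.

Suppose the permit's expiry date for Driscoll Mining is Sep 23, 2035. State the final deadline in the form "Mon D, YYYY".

Oct 15, 2035

Trigger date Sep 23, 2035 + 21 calendar days = Oct 14, 2035.
Oct 14, 2035 falls on a Sunday. Rolling to the next business day gives Oct 15, 2035, a Monday.
Deadline: Oct 15, 2035.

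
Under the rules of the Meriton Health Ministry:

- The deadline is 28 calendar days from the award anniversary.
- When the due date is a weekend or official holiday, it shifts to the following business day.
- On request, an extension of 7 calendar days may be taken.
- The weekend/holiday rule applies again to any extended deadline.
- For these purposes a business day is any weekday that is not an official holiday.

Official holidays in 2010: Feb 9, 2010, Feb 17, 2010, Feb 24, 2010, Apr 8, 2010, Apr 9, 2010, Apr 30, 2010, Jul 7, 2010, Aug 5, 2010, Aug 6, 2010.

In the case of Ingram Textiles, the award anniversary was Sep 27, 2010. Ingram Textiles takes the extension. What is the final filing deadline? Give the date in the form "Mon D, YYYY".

28 calendar days after Sep 27, 2010 is Oct 25, 2010.
Oct 25, 2010 is a Monday and not a listed holiday, so it stands.
Add the 7 calendar-day extension to Oct 25, 2010: Nov 1, 2010.
Since Nov 1, 2010 is a Monday and not a holiday, the date is unchanged.
Deadline: Nov 1, 2010.

Nov 1, 2010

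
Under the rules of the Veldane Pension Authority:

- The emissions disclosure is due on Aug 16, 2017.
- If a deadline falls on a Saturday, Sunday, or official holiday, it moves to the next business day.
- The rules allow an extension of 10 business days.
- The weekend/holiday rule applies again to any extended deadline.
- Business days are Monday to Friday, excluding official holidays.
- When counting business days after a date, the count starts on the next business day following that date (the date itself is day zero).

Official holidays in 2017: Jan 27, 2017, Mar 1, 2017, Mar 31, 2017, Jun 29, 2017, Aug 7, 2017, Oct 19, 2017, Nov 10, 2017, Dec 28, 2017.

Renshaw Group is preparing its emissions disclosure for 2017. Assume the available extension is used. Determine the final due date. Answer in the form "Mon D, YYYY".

The statutory due date is Aug 16, 2017.
Aug 16, 2017 is a Wednesday and not a listed holiday, so it stands.
The 10-business-day extension runs from Aug 16, 2017 to Aug 30, 2017.
Since Aug 30, 2017 is a Wednesday and not a holiday, the date is unchanged.
The final due date is Aug 30, 2017.

Aug 30, 2017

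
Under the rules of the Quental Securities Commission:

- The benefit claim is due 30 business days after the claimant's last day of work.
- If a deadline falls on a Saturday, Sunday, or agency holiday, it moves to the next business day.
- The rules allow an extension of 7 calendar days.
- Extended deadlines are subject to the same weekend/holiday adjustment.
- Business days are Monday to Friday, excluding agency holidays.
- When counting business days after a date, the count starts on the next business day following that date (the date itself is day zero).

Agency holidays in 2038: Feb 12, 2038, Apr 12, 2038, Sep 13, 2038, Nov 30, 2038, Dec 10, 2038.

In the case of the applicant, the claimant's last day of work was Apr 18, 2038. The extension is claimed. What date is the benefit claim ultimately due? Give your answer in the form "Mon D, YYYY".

Starting the day after Apr 18, 2038 and counting 30 business days lands on May 28, 2038.
Since May 28, 2038 is a Friday and not a holiday, the date is unchanged.
Applying the 7-calendar-day extension: May 28, 2038 + 7 days = Jun 4, 2038.
Jun 4, 2038 falls on a Friday, which is a business day, so no adjustment is needed.
The final due date is Jun 4, 2038.

Jun 4, 2038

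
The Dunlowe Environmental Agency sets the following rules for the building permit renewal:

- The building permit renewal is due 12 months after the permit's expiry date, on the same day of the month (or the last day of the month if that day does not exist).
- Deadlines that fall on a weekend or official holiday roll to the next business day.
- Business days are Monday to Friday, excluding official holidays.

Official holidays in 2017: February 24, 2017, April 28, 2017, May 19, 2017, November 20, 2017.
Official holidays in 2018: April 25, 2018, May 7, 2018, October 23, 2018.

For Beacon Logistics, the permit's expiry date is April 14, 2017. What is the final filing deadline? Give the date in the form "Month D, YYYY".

Moving 12 months forward from April 14, 2017 on the corresponding day gives April 14, 2018.
April 14, 2018 is a Saturday, so it moves to the next business day, April 16, 2018 (Monday).
So the filing is due April 16, 2018.

April 16, 2018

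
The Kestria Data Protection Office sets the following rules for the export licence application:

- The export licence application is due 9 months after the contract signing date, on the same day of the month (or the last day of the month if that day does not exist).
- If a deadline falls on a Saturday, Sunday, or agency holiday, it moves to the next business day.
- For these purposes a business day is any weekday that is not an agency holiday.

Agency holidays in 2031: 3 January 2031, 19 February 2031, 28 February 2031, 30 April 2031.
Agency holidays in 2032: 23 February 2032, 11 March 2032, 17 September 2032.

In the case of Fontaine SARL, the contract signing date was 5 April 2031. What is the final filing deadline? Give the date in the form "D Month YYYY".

9 months from 5 April 2031 is 5 January 2032.
5 January 2032 (Monday) is already a business day.
The final due date is 5 January 2032.

5 January 2032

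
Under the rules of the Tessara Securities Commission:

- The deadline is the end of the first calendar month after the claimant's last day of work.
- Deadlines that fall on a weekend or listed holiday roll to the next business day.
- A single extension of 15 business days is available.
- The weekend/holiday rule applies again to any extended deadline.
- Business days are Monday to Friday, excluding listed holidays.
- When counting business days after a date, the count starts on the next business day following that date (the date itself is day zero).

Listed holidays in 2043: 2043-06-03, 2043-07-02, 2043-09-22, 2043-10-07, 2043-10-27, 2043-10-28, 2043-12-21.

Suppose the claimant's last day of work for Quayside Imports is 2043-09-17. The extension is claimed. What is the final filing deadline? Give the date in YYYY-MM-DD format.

2043-11-23

1 month after 2043-09-17 falls in October 2043; the last day of that month is 2043-10-31.
2043-10-31 falls on a Saturday. Rolling to the next business day gives 2043-11-02, a Monday.
Applying the 15-business-day extension: 15 business days after 2043-11-02 is 2043-11-23.
Since 2043-11-23 is a Monday and not a holiday, the date is unchanged.
Deadline: 2043-11-23.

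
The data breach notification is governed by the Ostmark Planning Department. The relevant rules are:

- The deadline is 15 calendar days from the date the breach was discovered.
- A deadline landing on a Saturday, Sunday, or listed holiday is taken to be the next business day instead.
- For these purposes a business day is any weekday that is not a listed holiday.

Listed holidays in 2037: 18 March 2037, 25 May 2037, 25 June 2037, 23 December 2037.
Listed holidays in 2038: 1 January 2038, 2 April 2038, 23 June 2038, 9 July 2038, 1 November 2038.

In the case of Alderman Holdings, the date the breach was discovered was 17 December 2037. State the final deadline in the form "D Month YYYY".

4 January 2038

Adding 15 calendar days to 17 December 2037 gives 1 January 2038.
1 January 2038 is a listed holiday; the next business day is 4 January 2038 (Monday).
Final deadline: 4 January 2038.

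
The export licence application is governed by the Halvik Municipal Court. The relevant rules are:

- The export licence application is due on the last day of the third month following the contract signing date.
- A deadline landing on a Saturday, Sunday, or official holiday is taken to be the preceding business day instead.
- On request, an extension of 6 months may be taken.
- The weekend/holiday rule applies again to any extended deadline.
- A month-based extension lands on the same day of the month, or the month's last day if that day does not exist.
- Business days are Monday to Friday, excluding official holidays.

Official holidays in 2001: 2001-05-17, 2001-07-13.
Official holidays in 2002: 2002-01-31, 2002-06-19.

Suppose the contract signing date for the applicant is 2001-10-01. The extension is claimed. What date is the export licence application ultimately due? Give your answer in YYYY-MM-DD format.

The third month after 2001-10-01 is January 2002, whose last day is 2002-01-31.
2002-01-31 is a listed holiday; the preceding business day is 2002-01-30 (Wednesday).
Applying the 6 months extension: 6 months after 2002-01-30 is 2002-07-30.
2002-07-30 (Tuesday) is already a business day.
Final deadline: 2002-07-30.

2002-07-30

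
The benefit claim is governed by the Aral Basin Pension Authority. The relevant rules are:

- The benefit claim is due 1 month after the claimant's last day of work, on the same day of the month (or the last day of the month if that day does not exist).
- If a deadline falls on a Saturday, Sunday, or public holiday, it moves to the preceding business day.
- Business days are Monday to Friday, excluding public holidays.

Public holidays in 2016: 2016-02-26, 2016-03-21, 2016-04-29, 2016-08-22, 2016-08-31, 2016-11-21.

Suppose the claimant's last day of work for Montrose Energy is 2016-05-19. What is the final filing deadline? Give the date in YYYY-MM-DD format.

1 month after 2016-05-19, on the same day of the month, is 2016-06-19.
2016-06-19 falls on a Sunday. Rolling to the preceding business day gives 2016-06-17, a Friday.
Final deadline: 2016-06-17.

2016-06-17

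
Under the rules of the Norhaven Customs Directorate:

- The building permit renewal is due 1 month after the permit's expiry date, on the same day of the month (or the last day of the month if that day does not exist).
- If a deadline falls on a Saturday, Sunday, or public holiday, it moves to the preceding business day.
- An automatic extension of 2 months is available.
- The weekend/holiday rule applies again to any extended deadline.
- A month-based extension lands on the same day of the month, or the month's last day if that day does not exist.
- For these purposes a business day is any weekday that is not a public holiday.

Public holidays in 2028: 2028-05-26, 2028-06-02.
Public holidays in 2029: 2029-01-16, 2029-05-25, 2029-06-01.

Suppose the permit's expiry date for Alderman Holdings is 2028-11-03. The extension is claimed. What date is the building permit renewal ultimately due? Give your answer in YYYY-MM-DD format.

1 month after 2028-11-03, on the same day of the month, is 2028-12-03.
Because 2028-12-03 is a Sunday, the deadline becomes 2028-12-01 (Friday).
Add 2 months to 2028-12-01: 2029-02-01.
2029-02-01 (Thursday) is already a business day.
So the filing is due 2029-02-01.

2029-02-01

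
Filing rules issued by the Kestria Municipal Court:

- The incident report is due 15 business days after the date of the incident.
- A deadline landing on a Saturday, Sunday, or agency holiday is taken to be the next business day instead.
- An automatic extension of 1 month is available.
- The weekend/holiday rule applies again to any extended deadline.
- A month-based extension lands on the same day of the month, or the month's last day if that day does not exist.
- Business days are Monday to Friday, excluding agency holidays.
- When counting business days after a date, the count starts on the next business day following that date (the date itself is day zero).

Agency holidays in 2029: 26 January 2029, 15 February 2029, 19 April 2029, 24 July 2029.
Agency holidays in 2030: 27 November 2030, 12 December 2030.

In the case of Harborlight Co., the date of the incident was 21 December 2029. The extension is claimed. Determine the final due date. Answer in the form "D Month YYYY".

11 February 2030

15 business days after 21 December 2029, excluding weekends and holidays, is 11 January 2030.
Since 11 January 2030 is a Friday and not a holiday, the date is unchanged.
Add 1 month to 11 January 2030: 11 February 2030.
11 February 2030 (Monday) is already a business day.
Deadline: 11 February 2030.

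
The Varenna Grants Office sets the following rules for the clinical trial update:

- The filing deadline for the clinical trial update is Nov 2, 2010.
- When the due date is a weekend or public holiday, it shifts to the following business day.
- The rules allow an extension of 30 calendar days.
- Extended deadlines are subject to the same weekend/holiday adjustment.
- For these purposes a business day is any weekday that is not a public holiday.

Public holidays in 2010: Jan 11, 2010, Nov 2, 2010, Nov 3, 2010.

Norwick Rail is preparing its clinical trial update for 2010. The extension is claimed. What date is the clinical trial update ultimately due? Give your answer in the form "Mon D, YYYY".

The statutory due date is Nov 2, 2010.
Nov 2, 2010 is a listed holiday; the next business day is Nov 4, 2010 (Thursday).
Add the 30 calendar-day extension to Nov 4, 2010: Dec 4, 2010.
Dec 4, 2010 falls on a Saturday. Rolling to the next business day gives Dec 6, 2010, a Monday.
The final due date is Dec 6, 2010.

Dec 6, 2010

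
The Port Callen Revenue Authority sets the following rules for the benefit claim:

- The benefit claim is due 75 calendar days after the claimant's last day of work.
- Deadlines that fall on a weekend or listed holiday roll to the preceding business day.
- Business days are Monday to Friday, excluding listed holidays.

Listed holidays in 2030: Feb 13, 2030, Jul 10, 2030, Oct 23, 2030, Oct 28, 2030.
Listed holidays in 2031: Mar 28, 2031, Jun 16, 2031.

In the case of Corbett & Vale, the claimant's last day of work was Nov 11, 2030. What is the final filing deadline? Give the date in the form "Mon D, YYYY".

Jan 24, 2031

From Nov 11, 2030, 75 calendar days later is Jan 25, 2031.
Jan 25, 2031 is a Saturday, so it moves to the preceding business day, Jan 24, 2031 (Friday).
So the filing is due Jan 24, 2031.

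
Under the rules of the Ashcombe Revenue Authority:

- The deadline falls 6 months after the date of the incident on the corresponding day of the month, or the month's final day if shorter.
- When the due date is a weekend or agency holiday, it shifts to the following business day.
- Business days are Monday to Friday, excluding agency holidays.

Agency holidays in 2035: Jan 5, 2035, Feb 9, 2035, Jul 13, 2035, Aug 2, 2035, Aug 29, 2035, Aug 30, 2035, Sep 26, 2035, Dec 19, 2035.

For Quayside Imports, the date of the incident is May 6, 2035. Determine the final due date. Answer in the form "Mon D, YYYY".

Nov 6, 2035

6 months from May 6, 2035 is Nov 6, 2035.
Nov 6, 2035 is a Tuesday and not a listed holiday, so it stands.
The final due date is Nov 6, 2035.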